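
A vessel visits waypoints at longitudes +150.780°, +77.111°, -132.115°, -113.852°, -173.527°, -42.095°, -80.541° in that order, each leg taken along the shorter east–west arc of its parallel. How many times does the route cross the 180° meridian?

1

Leg 1: +150.780° → +77.111°, shortest Δλ = -73.669° (west) — does not cross 180°.
Leg 2: +77.111° → -132.115°, shortest Δλ = 150.774° (east) — crosses 180°.
Leg 3: -132.115° → -113.852°, shortest Δλ = 18.263° (east) — does not cross 180°.
Leg 4: -113.852° → -173.527°, shortest Δλ = -59.675° (west) — does not cross 180°.
Leg 5: -173.527° → -42.095°, shortest Δλ = 131.432° (east) — does not cross 180°.
Leg 6: -42.095° → -80.541°, shortest Δλ = -38.446° (west) — does not cross 180°.
Total crossings: 1.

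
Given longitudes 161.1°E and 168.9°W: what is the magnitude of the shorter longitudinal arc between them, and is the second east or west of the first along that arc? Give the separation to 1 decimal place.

30.0° east

Raw difference: -168.9 − 161.1 = -330.0°.
Normalise into (−180°, 180°]: -330.0° + 360° = 30.0°.
Positive ⇒ the second point lies to the east; separation 30.0°.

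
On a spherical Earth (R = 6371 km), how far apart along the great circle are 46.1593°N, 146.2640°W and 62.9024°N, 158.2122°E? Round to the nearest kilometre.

Δλ = 158.2122 − -146.2640 = 304.4762°; wrapped into (−180°, 180°]: -55.5238°.
Δφ = 62.9024 − 46.1593 = 16.7431°.
a = sin²(Δφ/2) + cos φ₁ · cos φ₂ · sin²(Δλ/2) = 0.089653.
c = 2·atan2(√a, √(1−a)) = 0.60817 rad → d = 6371·c ≈ 3874.65 km.

3875 km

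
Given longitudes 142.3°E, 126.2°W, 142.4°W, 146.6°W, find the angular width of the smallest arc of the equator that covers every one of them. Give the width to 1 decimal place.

91.5°

Sort the longitudes: -146.6°, -142.4°, -126.2°, +142.3°.
Eastward gaps between consecutive values (wrapping around): 4.2°, 16.2°, 268.5°, 71.1°.
Largest gap = 268.5° ⇒ minimal covering band is its complement: 360° − 268.5° = 91.5°.
Band runs from +142.3° eastward to -126.2°, crossing the antimeridian.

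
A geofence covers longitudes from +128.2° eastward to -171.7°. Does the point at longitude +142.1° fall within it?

Yes

Band width going east from +128.2° to -171.7°: ((-171.7 − 128.2) mod 360) = 60.1°.
Offset of +142.1° east of the west edge: ((142.1 − 128.2) mod 360) = 13.9°.
13.9° ≤ 60.1° ⇒ inside.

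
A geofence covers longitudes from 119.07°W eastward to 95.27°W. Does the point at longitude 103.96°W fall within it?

Yes

Band width going east from -119.07° to -95.27°: ((-95.27 − -119.07) mod 360) = 23.80°.
Offset of -103.96° east of the west edge: ((-103.96 − -119.07) mod 360) = 15.11°.
15.11° ≤ 23.80° ⇒ inside.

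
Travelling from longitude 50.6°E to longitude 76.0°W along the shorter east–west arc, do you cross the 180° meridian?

Signed shortest Δλ = ((-76.0 − 50.6 + 180) mod 360) − 180 = -126.6°.
Going west by 126.6° from +50.6° reaches -76.0° without touching 180°.

No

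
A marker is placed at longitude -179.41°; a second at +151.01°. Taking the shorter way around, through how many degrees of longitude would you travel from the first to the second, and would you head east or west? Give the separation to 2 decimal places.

29.58° west

Raw difference: 151.01 − -179.41 = 330.42°.
Normalise into (−180°, 180°]: 330.42° − 360° = -29.58°.
Negative ⇒ the second point lies to the west; separation 29.58°.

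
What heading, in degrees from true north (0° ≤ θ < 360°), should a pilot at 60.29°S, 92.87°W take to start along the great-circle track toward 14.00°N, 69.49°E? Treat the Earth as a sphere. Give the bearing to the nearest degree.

Δλ = 69.49 − -92.87 = 162.36°.
θ = atan2( sin Δλ · cos φ₂ , cos φ₁ · sin φ₂ − sin φ₁ · cos φ₂ · cos Δλ )
  = atan2(0.29403, -0.68322) = 156.715° → normalised to [0°, 360°): 156.715°.

157°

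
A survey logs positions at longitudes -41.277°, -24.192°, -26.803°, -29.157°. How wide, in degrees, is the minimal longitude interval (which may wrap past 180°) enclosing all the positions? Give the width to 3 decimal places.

17.085°

Sort the longitudes: -41.277°, -29.157°, -26.803°, -24.192°.
Eastward gaps between consecutive values (wrapping around): 12.120°, 2.354°, 2.611°, 342.915°.
Largest gap = 342.915° ⇒ minimal covering band is its complement: 360° − 342.915° = 17.085°.
Band runs from -41.277° eastward to -24.192°.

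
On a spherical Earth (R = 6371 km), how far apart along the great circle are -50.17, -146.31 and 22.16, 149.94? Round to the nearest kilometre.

Δλ = 149.94 − -146.31 = 296.25°; wrapped into (−180°, 180°]: -63.75°.
Δφ = 22.16 − -50.17 = 72.33°.
a = sin²(Δφ/2) + cos φ₁ · cos φ₂ · sin²(Δλ/2) = 0.513650.
c = 2·atan2(√a, √(1−a)) = 1.59810 rad → d = 6371·c ≈ 10181.49 km.

10181 km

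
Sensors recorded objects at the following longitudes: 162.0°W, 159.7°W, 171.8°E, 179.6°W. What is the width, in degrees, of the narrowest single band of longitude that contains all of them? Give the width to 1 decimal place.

Sort the longitudes: -179.6°, -162.0°, -159.7°, +171.8°.
Eastward gaps between consecutive values (wrapping around): 17.6°, 2.3°, 331.5°, 8.6°.
Largest gap = 331.5° ⇒ minimal covering band is its complement: 360° − 331.5° = 28.5°.
Band runs from +171.8° eastward to -159.7°, crossing the antimeridian.

28.5°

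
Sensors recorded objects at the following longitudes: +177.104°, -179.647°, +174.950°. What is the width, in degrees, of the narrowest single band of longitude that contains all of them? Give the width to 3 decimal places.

Sort the longitudes: -179.647°, +174.950°, +177.104°.
Eastward gaps between consecutive values (wrapping around): 354.597°, 2.154°, 3.249°.
Largest gap = 354.597° ⇒ minimal covering band is its complement: 360° − 354.597° = 5.403°.
Band runs from +174.950° eastward to -179.647°, crossing the antimeridian.

5.403°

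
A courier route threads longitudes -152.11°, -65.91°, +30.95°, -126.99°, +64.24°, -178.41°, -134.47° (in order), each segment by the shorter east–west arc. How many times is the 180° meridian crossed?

2

Leg 1: -152.11° → -65.91°, shortest Δλ = 86.2° (east) — does not cross 180°.
Leg 2: -65.91° → +30.95°, shortest Δλ = 96.86° (east) — does not cross 180°.
Leg 3: +30.95° → -126.99°, shortest Δλ = -157.94° (west) — does not cross 180°.
Leg 4: -126.99° → +64.24°, shortest Δλ = -168.77° (west) — crosses 180°.
Leg 5: +64.24° → -178.41°, shortest Δλ = 117.35° (east) — crosses 180°.
Leg 6: -178.41° → -134.47°, shortest Δλ = 43.94° (east) — does not cross 180°.
Total crossings: 2.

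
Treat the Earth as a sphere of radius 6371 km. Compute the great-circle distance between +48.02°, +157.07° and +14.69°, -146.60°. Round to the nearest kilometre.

Δλ = -146.60 − 157.07 = -303.67°; wrapped into (−180°, 180°]: 56.33°.
Δφ = 14.69 − 48.02 = -33.33°.
a = sin²(Δφ/2) + cos φ₁ · cos φ₂ · sin²(Δλ/2) = 0.226390.
c = 2·atan2(√a, √(1−a)) = 0.99176 rad → d = 6371·c ≈ 6318.49 km.

6318 km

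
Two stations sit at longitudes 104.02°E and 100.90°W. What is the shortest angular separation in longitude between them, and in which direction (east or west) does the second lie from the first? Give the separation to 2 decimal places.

Raw difference: -100.90 − 104.02 = -204.92°.
Normalise into (−180°, 180°]: -204.92° + 360° = 155.08°.
Positive ⇒ the second point lies to the east; separation 155.08°.

155.08° east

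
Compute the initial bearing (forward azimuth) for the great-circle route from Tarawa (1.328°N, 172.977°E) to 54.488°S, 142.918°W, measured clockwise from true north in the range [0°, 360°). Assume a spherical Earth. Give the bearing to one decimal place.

Δλ = -142.918 − 172.977 = -315.895°; wrapped into (−180°, 180°]: 44.105°.
θ = atan2( sin Δλ · cos φ₂ , cos φ₁ · sin φ₂ − sin φ₁ · cos φ₂ · cos Δλ )
  = atan2(0.40427, -0.82344) = 153.851° → normalised to [0°, 360°): 153.851°.

153.9°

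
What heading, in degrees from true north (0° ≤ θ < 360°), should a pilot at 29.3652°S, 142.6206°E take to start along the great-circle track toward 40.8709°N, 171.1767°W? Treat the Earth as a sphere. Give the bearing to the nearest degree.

33°

Δλ = -171.1767 − 142.6206 = -313.7973°; wrapped into (−180°, 180°]: 46.2027°.
θ = atan2( sin Δλ · cos φ₂ , cos φ₁ · sin φ₂ − sin φ₁ · cos φ₂ · cos Δλ )
  = atan2(0.54581, 0.82692) = 33.427° → normalised to [0°, 360°): 33.427°.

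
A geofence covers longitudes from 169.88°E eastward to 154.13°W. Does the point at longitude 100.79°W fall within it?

Band width going east from +169.88° to -154.13°: ((-154.13 − 169.88) mod 360) = 35.99°.
Offset of -100.79° east of the west edge: ((-100.79 − 169.88) mod 360) = 89.33°.
89.33° > 35.99° ⇒ outside.

No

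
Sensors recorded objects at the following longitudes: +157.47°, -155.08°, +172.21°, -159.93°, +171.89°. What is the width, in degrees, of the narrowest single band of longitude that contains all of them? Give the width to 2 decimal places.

Sort the longitudes: -159.93°, -155.08°, +157.47°, +171.89°, +172.21°.
Eastward gaps between consecutive values (wrapping around): 4.85°, 312.55°, 14.42°, 0.32°, 27.86°.
Largest gap = 312.55° ⇒ minimal covering band is its complement: 360° − 312.55° = 47.45°.
Band runs from +157.47° eastward to -155.08°, crossing the antimeridian.

47.45°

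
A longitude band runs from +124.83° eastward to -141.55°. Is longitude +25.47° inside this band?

Band width going east from +124.83° to -141.55°: ((-141.55 − 124.83) mod 360) = 93.62°.
Offset of +25.47° east of the west edge: ((25.47 − 124.83) mod 360) = 260.64°.
260.64° > 93.62° ⇒ outside.

No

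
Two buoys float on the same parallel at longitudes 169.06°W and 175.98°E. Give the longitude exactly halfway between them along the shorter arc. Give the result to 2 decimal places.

Signed shortest Δλ from -169.06° to +175.98° is -14.96°.
Midpoint longitude = -169.06° + (-14.96°)/2 = -169.06° − 7.48° = -176.54°.
(The naïve average (-169.06 + +175.98)/2 = 3.46° is on the wrong side of the globe.)

176.54°W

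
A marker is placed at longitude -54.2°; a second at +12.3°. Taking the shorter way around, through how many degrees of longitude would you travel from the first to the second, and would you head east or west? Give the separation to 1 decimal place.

66.5° east

Raw difference: 12.3 − -54.2 = 66.5°.
Normalise into (−180°, 180°]: 66.5° stays 66.5°.
Positive ⇒ the second point lies to the east; separation 66.5°.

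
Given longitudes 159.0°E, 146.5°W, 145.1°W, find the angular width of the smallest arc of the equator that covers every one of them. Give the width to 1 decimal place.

55.9°

Sort the longitudes: -146.5°, -145.1°, +159.0°.
Eastward gaps between consecutive values (wrapping around): 1.4°, 304.1°, 54.5°.
Largest gap = 304.1° ⇒ minimal covering band is its complement: 360° − 304.1° = 55.9°.
Band runs from +159.0° eastward to -145.1°, crossing the antimeridian.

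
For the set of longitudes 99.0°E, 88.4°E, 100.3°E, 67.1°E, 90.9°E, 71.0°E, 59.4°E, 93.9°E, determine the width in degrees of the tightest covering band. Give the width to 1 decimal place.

Sort the longitudes: +59.4°, +67.1°, +71.0°, +88.4°, +90.9°, +93.9°, +99.0°, +100.3°.
Eastward gaps between consecutive values (wrapping around): 7.7°, 3.9°, 17.4°, 2.5°, 3.0°, 5.1°, 1.3°, 319.1°.
Largest gap = 319.1° ⇒ minimal covering band is its complement: 360° − 319.1° = 40.9°.
Band runs from +59.4° eastward to +100.3°.

40.9°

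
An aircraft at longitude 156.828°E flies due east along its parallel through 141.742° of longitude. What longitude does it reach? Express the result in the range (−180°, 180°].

Start at +156.828°; shift +141.742° → +298.570°.
+298.570° lies outside (−180°, 180°]; subtract 360° → -61.430°.

61.430°W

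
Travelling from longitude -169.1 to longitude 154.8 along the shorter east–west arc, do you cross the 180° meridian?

Naïve |154.8 − -169.1| = 323.9° > 180°, so the shorter arc goes the other way round — across 180°.
Signed shortest Δλ = ((154.8 − -169.1 + 180) mod 360) − 180 = -36.1°.
Going west by 36.1° from -169.1° passes through 180° before reaching +154.8°.

Yes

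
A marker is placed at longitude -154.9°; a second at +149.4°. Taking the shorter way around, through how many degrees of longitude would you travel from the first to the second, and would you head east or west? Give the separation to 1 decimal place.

Raw difference: 149.4 − -154.9 = 304.3°.
Normalise into (−180°, 180°]: 304.3° − 360° = -55.7°.
Negative ⇒ the second point lies to the west; separation 55.7°.

55.7° west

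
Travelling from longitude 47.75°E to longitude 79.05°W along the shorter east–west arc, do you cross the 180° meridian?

Signed shortest Δλ = ((-79.05 − 47.75 + 180) mod 360) − 180 = -126.8°.
Going west by 126.8° from +47.75° reaches -79.05° without touching 180°.

No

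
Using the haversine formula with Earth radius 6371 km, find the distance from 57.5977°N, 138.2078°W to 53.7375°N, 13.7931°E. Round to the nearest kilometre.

Δλ = 13.7931 − -138.2078 = 152.0009°.
Δφ = 53.7375 − 57.5977 = -3.8602°.
a = sin²(Δφ/2) + cos φ₁ · cos φ₂ · sin²(Δλ/2) = 0.299539.
c = 2·atan2(√a, √(1−a)) = 1.15827 rad → d = 6371·c ≈ 7379.36 km.

7379 km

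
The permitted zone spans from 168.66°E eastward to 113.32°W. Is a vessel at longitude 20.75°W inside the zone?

Band width going east from +168.66° to -113.32°: ((-113.32 − 168.66) mod 360) = 78.02°.
Offset of -20.75° east of the west edge: ((-20.75 − 168.66) mod 360) = 170.59°.
170.59° > 78.02° ⇒ outside.

No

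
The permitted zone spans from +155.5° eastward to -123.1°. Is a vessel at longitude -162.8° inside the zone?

Yes

Band width going east from +155.5° to -123.1°: ((-123.1 − 155.5) mod 360) = 81.4°.
Offset of -162.8° east of the west edge: ((-162.8 − 155.5) mod 360) = 41.7°.
41.7° ≤ 81.4° ⇒ inside.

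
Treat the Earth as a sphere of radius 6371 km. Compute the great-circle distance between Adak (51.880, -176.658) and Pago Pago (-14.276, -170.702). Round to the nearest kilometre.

7379 km

Δλ = -170.702 − -176.658 = 5.956°.
Δφ = -14.276 − 51.880 = -66.156°.
a = sin²(Δφ/2) + cos φ₁ · cos φ₂ · sin²(Δλ/2) = 0.299491.
c = 2·atan2(√a, √(1−a)) = 1.15817 rad → d = 6371·c ≈ 7378.69 km.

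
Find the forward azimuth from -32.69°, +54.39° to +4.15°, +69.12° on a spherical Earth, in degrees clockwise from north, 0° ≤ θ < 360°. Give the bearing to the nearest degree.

24°

Δλ = 69.12 − 54.39 = 14.73°.
θ = atan2( sin Δλ · cos φ₂ , cos φ₁ · sin φ₂ − sin φ₁ · cos φ₂ · cos Δλ )
  = atan2(0.25360, 0.58188) = 23.549° → normalised to [0°, 360°): 23.549°.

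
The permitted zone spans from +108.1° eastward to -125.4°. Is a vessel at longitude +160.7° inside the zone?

Yes

Band width going east from +108.1° to -125.4°: ((-125.4 − 108.1) mod 360) = 126.5°.
Offset of +160.7° east of the west edge: ((160.7 − 108.1) mod 360) = 52.6°.
52.6° ≤ 126.5° ⇒ inside.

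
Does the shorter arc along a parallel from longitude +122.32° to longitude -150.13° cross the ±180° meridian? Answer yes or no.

Yes

Naïve |-150.13 − 122.32| = 272.45° > 180°, so the shorter arc goes the other way round — across 180°.
Signed shortest Δλ = ((-150.13 − 122.32 + 180) mod 360) − 180 = 87.55°.
Going east by 87.55° from +122.32° passes through 180° before reaching -150.13°.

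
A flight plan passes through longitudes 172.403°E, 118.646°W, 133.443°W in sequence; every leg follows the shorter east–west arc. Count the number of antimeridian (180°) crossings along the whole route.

1

Leg 1: +172.403° → -118.646°, shortest Δλ = 68.951° (east) — crosses 180°.
Leg 2: -118.646° → -133.443°, shortest Δλ = -14.797° (west) — does not cross 180°.
Total crossings: 1.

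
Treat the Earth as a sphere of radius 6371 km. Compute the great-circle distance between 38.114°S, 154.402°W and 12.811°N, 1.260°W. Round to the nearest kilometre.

Δλ = -1.260 − -154.402 = 153.142°.
Δφ = 12.811 − -38.114 = 50.925°.
a = sin²(Δφ/2) + cos φ₁ · cos φ₂ · sin²(Δλ/2) = 0.910651.
c = 2·atan2(√a, √(1−a)) = 2.53449 rad → d = 6371·c ≈ 16147.21 km.

16147 km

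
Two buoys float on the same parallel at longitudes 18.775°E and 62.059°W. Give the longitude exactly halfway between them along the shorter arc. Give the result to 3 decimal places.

Signed shortest Δλ from +18.775° to -62.059° is -80.834°.
Midpoint longitude = +18.775° + (-80.834°)/2 = +18.775° − 40.417° = -21.642°.

21.642°W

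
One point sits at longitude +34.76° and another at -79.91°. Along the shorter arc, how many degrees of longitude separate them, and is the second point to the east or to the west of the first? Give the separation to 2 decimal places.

Raw difference: -79.91 − 34.76 = -114.67°.
Normalise into (−180°, 180°]: -114.67° stays -114.67°.
Negative ⇒ the second point lies to the west; separation 114.67°.

114.67° west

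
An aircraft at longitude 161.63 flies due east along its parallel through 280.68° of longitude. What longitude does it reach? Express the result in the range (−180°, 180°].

Start at +161.63°; shift +280.68° → +442.31°.
+442.31° lies outside (−180°, 180°]; subtract 360° → +82.31°.

+82.31°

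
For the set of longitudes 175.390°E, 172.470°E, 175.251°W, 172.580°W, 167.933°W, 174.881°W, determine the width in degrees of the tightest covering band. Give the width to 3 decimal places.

Sort the longitudes: -175.251°, -174.881°, -172.580°, -167.933°, +172.470°, +175.390°.
Eastward gaps between consecutive values (wrapping around): 0.370°, 2.301°, 4.647°, 340.403°, 2.920°, 9.359°.
Largest gap = 340.403° ⇒ minimal covering band is its complement: 360° − 340.403° = 19.597°.
Band runs from +172.470° eastward to -167.933°, crossing the antimeridian.

19.597°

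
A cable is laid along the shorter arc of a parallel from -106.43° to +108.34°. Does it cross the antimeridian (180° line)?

Yes

Naïve |108.34 − -106.43| = 214.77° > 180°, so the shorter arc goes the other way round — across 180°.
Signed shortest Δλ = ((108.34 − -106.43 + 180) mod 360) − 180 = -145.23°.
Going west by 145.23° from -106.43° passes through 180° before reaching +108.34°.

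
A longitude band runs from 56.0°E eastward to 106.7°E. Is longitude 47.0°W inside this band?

No

Band width going east from +56.0° to +106.7°: ((106.7 − 56.0) mod 360) = 50.7°.
Offset of -47.0° east of the west edge: ((-47.0 − 56.0) mod 360) = 257.0°.
257.0° > 50.7° ⇒ outside.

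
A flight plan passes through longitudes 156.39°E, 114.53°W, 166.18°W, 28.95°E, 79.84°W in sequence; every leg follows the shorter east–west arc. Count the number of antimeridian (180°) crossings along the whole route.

Leg 1: +156.39° → -114.53°, shortest Δλ = 89.08° (east) — crosses 180°.
Leg 2: -114.53° → -166.18°, shortest Δλ = -51.65° (west) — does not cross 180°.
Leg 3: -166.18° → +28.95°, shortest Δλ = -164.87° (west) — crosses 180°.
Leg 4: +28.95° → -79.84°, shortest Δλ = -108.79° (west) — does not cross 180°.
Total crossings: 2.

2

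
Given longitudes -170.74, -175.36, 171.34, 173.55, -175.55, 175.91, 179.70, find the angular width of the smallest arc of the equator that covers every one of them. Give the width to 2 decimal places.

17.92°

Sort the longitudes: -175.55°, -175.36°, -170.74°, +171.34°, +173.55°, +175.91°, +179.70°.
Eastward gaps between consecutive values (wrapping around): 0.19°, 4.62°, 342.08°, 2.21°, 2.36°, 3.79°, 4.75°.
Largest gap = 342.08° ⇒ minimal covering band is its complement: 360° − 342.08° = 17.92°.
Band runs from +171.34° eastward to -170.74°, crossing the antimeridian.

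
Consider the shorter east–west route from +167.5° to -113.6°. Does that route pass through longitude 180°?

Naïve |-113.6 − 167.5| = 281.1° > 180°, so the shorter arc goes the other way round — across 180°.
Signed shortest Δλ = ((-113.6 − 167.5 + 180) mod 360) − 180 = 78.9°.
Going east by 78.9° from +167.5° passes through 180° before reaching -113.6°.

Yes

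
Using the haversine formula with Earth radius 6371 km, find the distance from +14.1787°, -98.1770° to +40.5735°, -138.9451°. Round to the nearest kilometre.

4913 km

Δλ = -138.9451 − -98.1770 = -40.7681°.
Δφ = 40.5735 − 14.1787 = 26.3948°.
a = sin²(Δφ/2) + cos φ₁ · cos φ₂ · sin²(Δλ/2) = 0.141468.
c = 2·atan2(√a, √(1−a)) = 0.77122 rad → d = 6371·c ≈ 4913.42 km.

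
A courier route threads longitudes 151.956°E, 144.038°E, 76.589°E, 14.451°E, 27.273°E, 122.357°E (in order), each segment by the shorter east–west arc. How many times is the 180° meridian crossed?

Leg 1: +151.956° → +144.038°, shortest Δλ = -7.918° (west) — does not cross 180°.
Leg 2: +144.038° → +76.589°, shortest Δλ = -67.449° (west) — does not cross 180°.
Leg 3: +76.589° → +14.451°, shortest Δλ = -62.138° (west) — does not cross 180°.
Leg 4: +14.451° → +27.273°, shortest Δλ = 12.822° (east) — does not cross 180°.
Leg 5: +27.273° → +122.357°, shortest Δλ = 95.084° (east) — does not cross 180°.
Total crossings: 0.

0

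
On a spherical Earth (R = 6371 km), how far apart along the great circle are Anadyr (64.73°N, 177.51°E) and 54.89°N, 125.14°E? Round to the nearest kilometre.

Δλ = 125.14 − 177.51 = -52.37°.
Δφ = 54.89 − 64.73 = -9.84°.
a = sin²(Δφ/2) + cos φ₁ · cos φ₂ · sin²(Δλ/2) = 0.055164.
c = 2·atan2(√a, √(1−a)) = 0.47417 rad → d = 6371·c ≈ 3020.93 km.

3021 km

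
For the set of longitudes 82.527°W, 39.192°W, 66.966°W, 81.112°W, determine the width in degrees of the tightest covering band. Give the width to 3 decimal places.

43.335°

Sort the longitudes: -82.527°, -81.112°, -66.966°, -39.192°.
Eastward gaps between consecutive values (wrapping around): 1.415°, 14.146°, 27.774°, 316.665°.
Largest gap = 316.665° ⇒ minimal covering band is its complement: 360° − 316.665° = 43.335°.
Band runs from -82.527° eastward to -39.192°.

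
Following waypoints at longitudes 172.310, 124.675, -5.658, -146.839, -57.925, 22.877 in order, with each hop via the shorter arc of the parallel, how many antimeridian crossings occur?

Leg 1: +172.310° → +124.675°, shortest Δλ = -47.635° (west) — does not cross 180°.
Leg 2: +124.675° → -5.658°, shortest Δλ = -130.333° (west) — does not cross 180°.
Leg 3: -5.658° → -146.839°, shortest Δλ = -141.181° (west) — does not cross 180°.
Leg 4: -146.839° → -57.925°, shortest Δλ = 88.914° (east) — does not cross 180°.
Leg 5: -57.925° → +22.877°, shortest Δλ = 80.802° (east) — does not cross 180°.
Total crossings: 0.

0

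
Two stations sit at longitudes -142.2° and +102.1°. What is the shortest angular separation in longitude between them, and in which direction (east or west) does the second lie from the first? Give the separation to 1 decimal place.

115.7° west

Raw difference: 102.1 − -142.2 = 244.3°.
Normalise into (−180°, 180°]: 244.3° − 360° = -115.7°.
Negative ⇒ the second point lies to the west; separation 115.7°.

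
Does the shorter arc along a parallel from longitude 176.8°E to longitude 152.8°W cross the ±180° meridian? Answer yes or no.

Naïve |-152.8 − 176.8| = 329.6° > 180°, so the shorter arc goes the other way round — across 180°.
Signed shortest Δλ = ((-152.8 − 176.8 + 180) mod 360) − 180 = 30.4°.
Going east by 30.4° from +176.8° passes through 180° before reaching -152.8°.

Yes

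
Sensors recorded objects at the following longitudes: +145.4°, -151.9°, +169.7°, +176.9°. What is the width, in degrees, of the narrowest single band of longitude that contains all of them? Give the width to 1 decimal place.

Sort the longitudes: -151.9°, +145.4°, +169.7°, +176.9°.
Eastward gaps between consecutive values (wrapping around): 297.3°, 24.3°, 7.2°, 31.2°.
Largest gap = 297.3° ⇒ minimal covering band is its complement: 360° − 297.3° = 62.7°.
Band runs from +145.4° eastward to -151.9°, crossing the antimeridian.

62.7°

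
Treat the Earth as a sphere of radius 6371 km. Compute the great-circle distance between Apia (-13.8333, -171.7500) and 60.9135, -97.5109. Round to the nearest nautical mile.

5682 nmi

Δλ = -97.5109 − -171.7500 = 74.2391°.
Δφ = 60.9135 − -13.8333 = 74.7468°.
a = sin²(Δφ/2) + cos φ₁ · cos φ₂ · sin²(Δλ/2) = 0.540365.
c = 2·atan2(√a, √(1−a)) = 1.65161 rad → d = 6371·c ≈ 10522.44 km ≈ 5681.66 nmi.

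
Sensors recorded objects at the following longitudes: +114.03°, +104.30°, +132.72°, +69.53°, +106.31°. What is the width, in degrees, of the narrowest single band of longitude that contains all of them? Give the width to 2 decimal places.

Sort the longitudes: +69.53°, +104.30°, +106.31°, +114.03°, +132.72°.
Eastward gaps between consecutive values (wrapping around): 34.77°, 2.01°, 7.72°, 18.69°, 296.81°.
Largest gap = 296.81° ⇒ minimal covering band is its complement: 360° − 296.81° = 63.19°.
Band runs from +69.53° eastward to +132.72°.

63.19°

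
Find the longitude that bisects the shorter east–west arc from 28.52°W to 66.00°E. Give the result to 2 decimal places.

Signed shortest Δλ from -28.52° to +66.00° is +94.52°.
Midpoint longitude = -28.52° + (+94.52°)/2 = -28.52° + 47.26° = +18.74°.

18.74°E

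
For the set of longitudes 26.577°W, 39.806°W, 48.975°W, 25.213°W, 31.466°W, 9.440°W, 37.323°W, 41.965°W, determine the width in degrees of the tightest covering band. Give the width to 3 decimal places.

39.535°

Sort the longitudes: -48.975°, -41.965°, -39.806°, -37.323°, -31.466°, -26.577°, -25.213°, -9.440°.
Eastward gaps between consecutive values (wrapping around): 7.010°, 2.159°, 2.483°, 5.857°, 4.889°, 1.364°, 15.773°, 320.465°.
Largest gap = 320.465° ⇒ minimal covering band is its complement: 360° − 320.465° = 39.535°.
Band runs from -48.975° eastward to -9.440°.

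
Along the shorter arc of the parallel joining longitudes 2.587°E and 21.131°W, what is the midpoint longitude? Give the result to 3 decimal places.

Signed shortest Δλ from +2.587° to -21.131° is -23.718°.
Midpoint longitude = +2.587° + (-23.718°)/2 = +2.587° − 11.859° = -9.272°.

9.272°W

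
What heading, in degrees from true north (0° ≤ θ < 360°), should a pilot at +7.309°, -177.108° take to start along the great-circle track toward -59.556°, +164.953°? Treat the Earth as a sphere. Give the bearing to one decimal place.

189.7°

Δλ = 164.953 − -177.108 = 342.061°; wrapped into (−180°, 180°]: -17.939°.
θ = atan2( sin Δλ · cos φ₂ , cos φ₁ · sin φ₂ − sin φ₁ · cos φ₂ · cos Δλ )
  = atan2(-0.15606, -0.91645) = -170.336° → normalised to [0°, 360°): 189.664°.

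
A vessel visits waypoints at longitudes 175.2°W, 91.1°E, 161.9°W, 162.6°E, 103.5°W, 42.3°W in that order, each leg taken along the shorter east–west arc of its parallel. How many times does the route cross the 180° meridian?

4

Leg 1: -175.2° → +91.1°, shortest Δλ = -93.7° (west) — crosses 180°.
Leg 2: +91.1° → -161.9°, shortest Δλ = 107.0° (east) — crosses 180°.
Leg 3: -161.9° → +162.6°, shortest Δλ = -35.5° (west) — crosses 180°.
Leg 4: +162.6° → -103.5°, shortest Δλ = 93.9° (east) — crosses 180°.
Leg 5: -103.5° → -42.3°, shortest Δλ = 61.2° (east) — does not cross 180°.
Total crossings: 4.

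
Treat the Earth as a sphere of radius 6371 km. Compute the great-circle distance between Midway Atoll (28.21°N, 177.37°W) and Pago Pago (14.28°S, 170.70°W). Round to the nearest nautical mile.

2580 nmi

Δλ = -170.70 − -177.37 = 6.67°.
Δφ = -14.28 − 28.21 = -42.49°.
a = sin²(Δφ/2) + cos φ₁ · cos φ₂ · sin²(Δλ/2) = 0.134192.
c = 2·atan2(√a, √(1−a)) = 0.75011 rad → d = 6371·c ≈ 4778.94 km ≈ 2580.42 nmi.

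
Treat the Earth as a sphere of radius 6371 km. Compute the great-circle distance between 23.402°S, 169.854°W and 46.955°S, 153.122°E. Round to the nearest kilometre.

4201 km

Δλ = 153.122 − -169.854 = 322.976°; wrapped into (−180°, 180°]: -37.024°.
Δφ = -46.955 − -23.402 = -23.553°.
a = sin²(Δφ/2) + cos φ₁ · cos φ₂ · sin²(Δλ/2) = 0.104803.
c = 2·atan2(√a, √(1−a)) = 0.65935 rad → d = 6371·c ≈ 4200.69 km.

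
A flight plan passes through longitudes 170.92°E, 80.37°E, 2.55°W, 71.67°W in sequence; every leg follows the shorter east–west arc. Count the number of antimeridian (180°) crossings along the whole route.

0

Leg 1: +170.92° → +80.37°, shortest Δλ = -90.55° (west) — does not cross 180°.
Leg 2: +80.37° → -2.55°, shortest Δλ = -82.92° (west) — does not cross 180°.
Leg 3: -2.55° → -71.67°, shortest Δλ = -69.12° (west) — does not cross 180°.
Total crossings: 0.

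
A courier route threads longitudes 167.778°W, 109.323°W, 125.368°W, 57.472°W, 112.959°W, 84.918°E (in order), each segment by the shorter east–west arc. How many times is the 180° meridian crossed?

1

Leg 1: -167.778° → -109.323°, shortest Δλ = 58.455° (east) — does not cross 180°.
Leg 2: -109.323° → -125.368°, shortest Δλ = -16.045° (west) — does not cross 180°.
Leg 3: -125.368° → -57.472°, shortest Δλ = 67.896° (east) — does not cross 180°.
Leg 4: -57.472° → -112.959°, shortest Δλ = -55.487° (west) — does not cross 180°.
Leg 5: -112.959° → +84.918°, shortest Δλ = -162.123° (west) — crosses 180°.
Total crossings: 1.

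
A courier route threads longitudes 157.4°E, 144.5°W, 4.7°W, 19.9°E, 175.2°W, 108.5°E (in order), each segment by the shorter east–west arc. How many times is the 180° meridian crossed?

Leg 1: +157.4° → -144.5°, shortest Δλ = 58.1° (east) — crosses 180°.
Leg 2: -144.5° → -4.7°, shortest Δλ = 139.8° (east) — does not cross 180°.
Leg 3: -4.7° → +19.9°, shortest Δλ = 24.6° (east) — does not cross 180°.
Leg 4: +19.9° → -175.2°, shortest Δλ = 164.9° (east) — crosses 180°.
Leg 5: -175.2° → +108.5°, shortest Δλ = -76.3° (west) — crosses 180°.
Total crossings: 3.

3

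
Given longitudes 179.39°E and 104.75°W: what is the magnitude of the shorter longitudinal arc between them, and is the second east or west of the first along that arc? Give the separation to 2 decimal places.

Raw difference: -104.75 − 179.39 = -284.14°.
Normalise into (−180°, 180°]: -284.14° + 360° = 75.86°.
Positive ⇒ the second point lies to the east; separation 75.86°.

75.86° east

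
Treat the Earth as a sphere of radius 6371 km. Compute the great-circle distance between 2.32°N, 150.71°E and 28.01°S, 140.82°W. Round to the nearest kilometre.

Δλ = -140.82 − 150.71 = -291.53°; wrapped into (−180°, 180°]: 68.47°.
Δφ = -28.01 − 2.32 = -30.33°.
a = sin²(Δφ/2) + cos φ₁ · cos φ₂ · sin²(Δλ/2) = 0.347637.
c = 2·atan2(√a, √(1−a)) = 1.26115 rad → d = 6371·c ≈ 8034.76 km.

8035 km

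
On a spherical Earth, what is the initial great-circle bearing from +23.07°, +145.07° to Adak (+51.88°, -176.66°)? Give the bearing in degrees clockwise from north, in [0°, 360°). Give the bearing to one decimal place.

Δλ = -176.66 − 145.07 = -321.73°; wrapped into (−180°, 180°]: 38.27°.
θ = atan2( sin Δλ · cos φ₂ , cos φ₁ · sin φ₂ − sin φ₁ · cos φ₂ · cos Δλ )
  = atan2(0.38234, 0.53389) = 35.608° → normalised to [0°, 360°): 35.608°.

35.6°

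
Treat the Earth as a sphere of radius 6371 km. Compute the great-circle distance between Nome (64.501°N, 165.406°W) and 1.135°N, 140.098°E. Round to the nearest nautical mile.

4471 nmi

Δλ = 140.098 − -165.406 = 305.504°; wrapped into (−180°, 180°]: -54.496°.
Δφ = 1.135 − 64.501 = -63.366°.
a = sin²(Δφ/2) + cos φ₁ · cos φ₂ · sin²(Δλ/2) = 0.366078.
c = 2·atan2(√a, √(1−a)) = 1.29964 rad → d = 6371·c ≈ 8280.02 km ≈ 4470.85 nmi.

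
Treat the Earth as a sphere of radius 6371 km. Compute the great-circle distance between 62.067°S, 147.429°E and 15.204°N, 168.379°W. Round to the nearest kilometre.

9418 km

Δλ = -168.379 − 147.429 = -315.808°; wrapped into (−180°, 180°]: 44.192°.
Δφ = 15.204 − -62.067 = 77.271°.
a = sin²(Δφ/2) + cos φ₁ · cos φ₂ · sin²(Δλ/2) = 0.453792.
c = 2·atan2(√a, √(1−a)) = 1.47825 rad → d = 6371·c ≈ 9417.92 km.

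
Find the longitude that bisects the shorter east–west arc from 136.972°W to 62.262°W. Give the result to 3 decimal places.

Signed shortest Δλ from -136.972° to -62.262° is +74.710°.
Midpoint longitude = -136.972° + (+74.710°)/2 = -136.972° + 37.355° = -99.617°.

99.617°W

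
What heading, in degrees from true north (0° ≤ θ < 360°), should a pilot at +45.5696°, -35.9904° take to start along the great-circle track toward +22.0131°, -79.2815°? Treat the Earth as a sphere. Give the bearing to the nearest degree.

251°

Δλ = -79.2815 − -35.9904 = -43.2911°.
θ = atan2( sin Δλ · cos φ₂ , cos φ₁ · sin φ₂ − sin φ₁ · cos φ₂ · cos Δλ )
  = atan2(-0.63572, -0.21950) = -109.049° → normalised to [0°, 360°): 250.951°.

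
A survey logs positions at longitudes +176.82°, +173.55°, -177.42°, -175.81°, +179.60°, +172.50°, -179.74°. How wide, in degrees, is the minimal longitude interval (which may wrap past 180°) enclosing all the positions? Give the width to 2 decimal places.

Sort the longitudes: -179.74°, -177.42°, -175.81°, +172.50°, +173.55°, +176.82°, +179.60°.
Eastward gaps between consecutive values (wrapping around): 2.32°, 1.61°, 348.31°, 1.05°, 3.27°, 2.78°, 0.66°.
Largest gap = 348.31° ⇒ minimal covering band is its complement: 360° − 348.31° = 11.69°.
Band runs from +172.50° eastward to -175.81°, crossing the antimeridian.

11.69°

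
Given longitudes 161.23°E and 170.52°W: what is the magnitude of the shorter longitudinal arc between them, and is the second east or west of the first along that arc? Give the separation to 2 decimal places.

Raw difference: -170.52 − 161.23 = -331.75°.
Normalise into (−180°, 180°]: -331.75° + 360° = 28.25°.
Positive ⇒ the second point lies to the east; separation 28.25°.

28.25° east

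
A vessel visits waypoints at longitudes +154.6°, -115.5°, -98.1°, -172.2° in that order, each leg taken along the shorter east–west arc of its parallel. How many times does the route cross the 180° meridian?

1

Leg 1: +154.6° → -115.5°, shortest Δλ = 89.9° (east) — crosses 180°.
Leg 2: -115.5° → -98.1°, shortest Δλ = 17.4° (east) — does not cross 180°.
Leg 3: -98.1° → -172.2°, shortest Δλ = -74.1° (west) — does not cross 180°.
Total crossings: 1.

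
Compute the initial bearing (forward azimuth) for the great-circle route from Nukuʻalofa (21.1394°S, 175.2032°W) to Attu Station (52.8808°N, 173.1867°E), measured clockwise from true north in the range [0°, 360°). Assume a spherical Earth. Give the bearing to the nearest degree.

Δλ = 173.1867 − -175.2032 = 348.3899°; wrapped into (−180°, 180°]: -11.6101°.
θ = atan2( sin Δλ · cos φ₂ , cos φ₁ · sin φ₂ − sin φ₁ · cos φ₂ · cos Δλ )
  = atan2(-0.12145, 0.95691) = -7.233° → normalised to [0°, 360°): 352.767°.

353°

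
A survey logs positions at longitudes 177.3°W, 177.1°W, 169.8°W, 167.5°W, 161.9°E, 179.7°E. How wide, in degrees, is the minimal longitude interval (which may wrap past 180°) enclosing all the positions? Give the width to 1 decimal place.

Sort the longitudes: -177.3°, -177.1°, -169.8°, -167.5°, +161.9°, +179.7°.
Eastward gaps between consecutive values (wrapping around): 0.2°, 7.3°, 2.3°, 329.4°, 17.8°, 3.0°.
Largest gap = 329.4° ⇒ minimal covering band is its complement: 360° − 329.4° = 30.6°.
Band runs from +161.9° eastward to -167.5°, crossing the antimeridian.

30.6°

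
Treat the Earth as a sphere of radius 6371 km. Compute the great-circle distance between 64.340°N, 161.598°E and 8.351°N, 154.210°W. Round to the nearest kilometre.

7118 km

Δλ = -154.210 − 161.598 = -315.808°; wrapped into (−180°, 180°]: 44.192°.
Δφ = 8.351 − 64.340 = -55.989°.
a = sin²(Δφ/2) + cos φ₁ · cos φ₂ · sin²(Δλ/2) = 0.280946.
c = 2·atan2(√a, √(1−a)) = 1.11730 rad → d = 6371·c ≈ 7118.34 km.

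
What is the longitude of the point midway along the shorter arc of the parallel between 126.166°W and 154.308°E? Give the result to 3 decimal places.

Signed shortest Δλ from -126.166° to +154.308° is -79.526°.
Midpoint longitude = -126.166° + (-79.526°)/2 = -126.166° − 39.763° = -165.929°.
(The naïve average (-126.166 + +154.308)/2 = 14.071° is on the wrong side of the globe.)

165.929°W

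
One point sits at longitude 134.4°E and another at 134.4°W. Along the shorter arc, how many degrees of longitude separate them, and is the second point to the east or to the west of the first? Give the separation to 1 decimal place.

91.2° east

Raw difference: -134.4 − 134.4 = -268.8°.
Normalise into (−180°, 180°]: -268.8° + 360° = 91.2°.
Positive ⇒ the second point lies to the east; separation 91.2°.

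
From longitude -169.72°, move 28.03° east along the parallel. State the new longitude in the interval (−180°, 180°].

-141.69°

Start at -169.72°; shift +28.03° → -141.69°.
-141.69° already lies in (−180°, 180°].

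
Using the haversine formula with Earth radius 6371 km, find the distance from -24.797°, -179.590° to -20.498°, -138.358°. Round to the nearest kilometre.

4243 km

Δλ = -138.358 − -179.590 = 41.232°.
Δφ = -20.498 − -24.797 = 4.299°.
a = sin²(Δφ/2) + cos φ₁ · cos φ₂ · sin²(Δλ/2) = 0.106827.
c = 2·atan2(√a, √(1−a)) = 0.66592 rad → d = 6371·c ≈ 4242.60 km.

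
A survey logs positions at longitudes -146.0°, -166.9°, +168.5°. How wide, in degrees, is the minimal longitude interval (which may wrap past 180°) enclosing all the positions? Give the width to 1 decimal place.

Sort the longitudes: -166.9°, -146.0°, +168.5°.
Eastward gaps between consecutive values (wrapping around): 20.9°, 314.5°, 24.6°.
Largest gap = 314.5° ⇒ minimal covering band is its complement: 360° − 314.5° = 45.5°.
Band runs from +168.5° eastward to -146.0°, crossing the antimeridian.

45.5°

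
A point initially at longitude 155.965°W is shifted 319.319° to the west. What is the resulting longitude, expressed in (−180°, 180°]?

115.284°W

Start at -155.965°; shift −319.319° → -475.284°.
-475.284° lies outside (−180°, 180°]; add 360° → -115.284°.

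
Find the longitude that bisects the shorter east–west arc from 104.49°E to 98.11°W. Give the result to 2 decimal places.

Signed shortest Δλ from +104.49° to -98.11° is +157.40°.
Midpoint longitude = +104.49° + (+157.40°)/2 = +104.49° + 78.70° = +183.19°.
Normalise into (−180°, 180°]: -176.81°.
(The naïve average (+104.49 + -98.11)/2 = 3.19° is on the wrong side of the globe.)

176.81°W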